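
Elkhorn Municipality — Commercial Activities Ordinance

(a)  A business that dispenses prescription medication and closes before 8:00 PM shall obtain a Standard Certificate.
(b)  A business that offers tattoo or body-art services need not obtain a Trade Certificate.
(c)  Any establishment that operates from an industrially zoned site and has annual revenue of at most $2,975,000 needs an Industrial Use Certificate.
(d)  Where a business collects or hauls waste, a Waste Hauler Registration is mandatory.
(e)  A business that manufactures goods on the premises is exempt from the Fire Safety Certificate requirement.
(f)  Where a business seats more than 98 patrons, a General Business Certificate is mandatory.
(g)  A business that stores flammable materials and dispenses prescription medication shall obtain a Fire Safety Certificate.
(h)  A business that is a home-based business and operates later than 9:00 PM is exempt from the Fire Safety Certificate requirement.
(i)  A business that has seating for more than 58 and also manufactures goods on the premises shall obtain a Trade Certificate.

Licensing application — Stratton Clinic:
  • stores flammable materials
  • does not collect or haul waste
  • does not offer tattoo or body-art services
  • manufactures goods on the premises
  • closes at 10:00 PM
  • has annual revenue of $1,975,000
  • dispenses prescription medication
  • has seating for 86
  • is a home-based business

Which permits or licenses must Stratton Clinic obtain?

Trade Certificate

(a) dispenses prescription medication; closes 10:00 PM, after 8:00 PM → Standard Certificate not required.
(b) does not offer tattoo or body-art services → Trade Certificate exemption does not apply.
(c) is a home-based business (not: operates from an industrially zoned site); revenue $1,975,000 ≤ $2,975,000 → Industrial Use Certificate not required.
(d) does not collect or haul waste → Waste Hauler Registration not required.
(e) manufactures goods on the premises → exempt from Fire Safety Certificate.
(f) seating 86 ≤ 98 → General Business Certificate not required.
(g) stores flammable materials; dispenses prescription medication → Fire Safety Certificate required.
(h) is a home-based business; closes 10:00 PM, after 9:00 PM → exempt from Fire Safety Certificate.
(i) seating 86 > 58; manufactures goods on the premises → Trade Certificate required.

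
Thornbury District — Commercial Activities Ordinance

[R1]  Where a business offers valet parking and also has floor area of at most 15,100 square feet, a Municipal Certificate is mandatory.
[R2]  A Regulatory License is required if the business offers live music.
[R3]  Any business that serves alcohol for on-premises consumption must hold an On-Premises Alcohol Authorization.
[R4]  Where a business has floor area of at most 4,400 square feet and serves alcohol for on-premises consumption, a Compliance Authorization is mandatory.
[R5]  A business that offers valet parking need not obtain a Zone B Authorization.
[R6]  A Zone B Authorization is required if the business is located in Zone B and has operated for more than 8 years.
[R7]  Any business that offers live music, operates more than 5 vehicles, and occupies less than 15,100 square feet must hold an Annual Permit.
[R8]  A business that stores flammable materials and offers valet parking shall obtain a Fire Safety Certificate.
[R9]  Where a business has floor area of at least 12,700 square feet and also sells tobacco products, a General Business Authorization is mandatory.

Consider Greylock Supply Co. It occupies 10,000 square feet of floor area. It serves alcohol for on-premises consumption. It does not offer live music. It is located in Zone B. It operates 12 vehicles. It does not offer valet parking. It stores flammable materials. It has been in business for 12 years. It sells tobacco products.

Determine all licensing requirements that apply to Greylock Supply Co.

On-Premises Alcohol Authorization, Zone B Authorization

[R1] does not offer valet parking; floor area 10,000 square feet ≤ 15,100 square feet → Municipal Certificate not required.
[R2] does not offer live music → Regulatory License not required.
[R3] serves alcohol for on-premises consumption → On-Premises Alcohol Authorization required.
[R4] floor area 10,000 square feet > 4,400 square feet; serves alcohol for on-premises consumption → Compliance Authorization not required.
[R5] does not offer valet parking → Zone B Authorization exemption does not apply.
[R6] is located in Zone B; years in business 12 > 8 → Zone B Authorization required.
[R7] does not offer live music; vehicles 12 > 5; floor area 10,000 square feet < 15,100 square feet → Annual Permit not required.
[R8] stores flammable materials; does not offer valet parking → Fire Safety Certificate not required.
[R9] floor area 10,000 square feet < 12,700 square feet; sells tobacco products → General Business Authorization not required.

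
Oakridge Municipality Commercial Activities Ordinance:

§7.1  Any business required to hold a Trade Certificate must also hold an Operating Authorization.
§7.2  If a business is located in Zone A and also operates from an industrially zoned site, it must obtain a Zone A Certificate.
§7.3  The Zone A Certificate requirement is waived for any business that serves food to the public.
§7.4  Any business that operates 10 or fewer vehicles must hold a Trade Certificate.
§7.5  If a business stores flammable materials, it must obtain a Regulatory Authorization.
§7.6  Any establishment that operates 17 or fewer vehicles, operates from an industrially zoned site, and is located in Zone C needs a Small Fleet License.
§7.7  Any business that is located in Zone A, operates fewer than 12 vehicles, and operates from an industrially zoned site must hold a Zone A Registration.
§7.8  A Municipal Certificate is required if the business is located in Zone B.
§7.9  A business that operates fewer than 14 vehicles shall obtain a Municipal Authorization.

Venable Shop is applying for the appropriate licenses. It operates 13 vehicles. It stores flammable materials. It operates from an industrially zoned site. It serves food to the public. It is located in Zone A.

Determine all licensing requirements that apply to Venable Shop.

§7.1 Trade Certificate is not required → no effect.
§7.2 is located in Zone A; operates from an industrially zoned site → Zone A Certificate required.
§7.3 serves food to the public → exempt from Zone A Certificate.
§7.4 vehicles 13 > 10 → Trade Certificate not required.
§7.5 stores flammable materials → Regulatory Authorization required.
§7.6 vehicles 13 ≤ 17; operates from an industrially zoned site; is located in Zone A (not: is located in Zone C) → Small Fleet License not required.
§7.7 is located in Zone A; vehicles 13 ≥ 12; operates from an industrially zoned site → Zone A Registration not required.
§7.8 is located in Zone A (not: is located in Zone B) → Municipal Certificate not required.
§7.9 vehicles 13 < 14 → Municipal Authorization required.

Municipal Authorization, Regulatory Authorization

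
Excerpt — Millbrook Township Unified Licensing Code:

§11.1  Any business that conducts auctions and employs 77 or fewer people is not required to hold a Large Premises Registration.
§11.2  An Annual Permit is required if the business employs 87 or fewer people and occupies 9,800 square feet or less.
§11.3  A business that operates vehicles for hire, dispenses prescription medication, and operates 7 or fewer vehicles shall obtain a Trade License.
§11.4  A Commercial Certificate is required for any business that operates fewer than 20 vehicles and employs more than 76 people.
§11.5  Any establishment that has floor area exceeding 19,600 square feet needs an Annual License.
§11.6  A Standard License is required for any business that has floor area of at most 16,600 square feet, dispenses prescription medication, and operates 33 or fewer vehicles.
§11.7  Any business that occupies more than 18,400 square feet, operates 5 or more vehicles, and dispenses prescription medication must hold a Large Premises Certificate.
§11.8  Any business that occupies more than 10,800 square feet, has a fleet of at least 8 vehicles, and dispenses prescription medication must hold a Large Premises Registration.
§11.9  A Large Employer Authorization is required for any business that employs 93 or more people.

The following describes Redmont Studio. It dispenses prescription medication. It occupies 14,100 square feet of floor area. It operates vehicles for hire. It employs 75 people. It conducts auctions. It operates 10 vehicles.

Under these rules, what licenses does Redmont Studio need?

§11.1 conducts auctions; employees 75 ≤ 77 → exempt from Large Premises Registration.
§11.2 employees 75 ≤ 87; floor area 14,100 square feet > 9,800 square feet → Annual Permit not required.
§11.3 operates vehicles for hire; dispenses prescription medication; vehicles 10 > 7 → Trade License not required.
§11.4 vehicles 10 < 20; employees 75 ≤ 76 → Commercial Certificate not required.
§11.5 floor area 14,100 square feet ≤ 19,600 square feet → Annual License not required.
§11.6 floor area 14,100 square feet ≤ 16,600 square feet; dispenses prescription medication; vehicles 10 ≤ 33 → Standard License required.
§11.7 floor area 14,100 square feet ≤ 18,400 square feet; vehicles 10 ≥ 5; dispenses prescription medication → Large Premises Certificate not required.
§11.8 floor area 14,100 square feet > 10,800 square feet; vehicles 10 ≥ 8; dispenses prescription medication → Large Premises Registration required.
§11.9 employees 75 < 93 → Large Employer Authorization not required.

Standard License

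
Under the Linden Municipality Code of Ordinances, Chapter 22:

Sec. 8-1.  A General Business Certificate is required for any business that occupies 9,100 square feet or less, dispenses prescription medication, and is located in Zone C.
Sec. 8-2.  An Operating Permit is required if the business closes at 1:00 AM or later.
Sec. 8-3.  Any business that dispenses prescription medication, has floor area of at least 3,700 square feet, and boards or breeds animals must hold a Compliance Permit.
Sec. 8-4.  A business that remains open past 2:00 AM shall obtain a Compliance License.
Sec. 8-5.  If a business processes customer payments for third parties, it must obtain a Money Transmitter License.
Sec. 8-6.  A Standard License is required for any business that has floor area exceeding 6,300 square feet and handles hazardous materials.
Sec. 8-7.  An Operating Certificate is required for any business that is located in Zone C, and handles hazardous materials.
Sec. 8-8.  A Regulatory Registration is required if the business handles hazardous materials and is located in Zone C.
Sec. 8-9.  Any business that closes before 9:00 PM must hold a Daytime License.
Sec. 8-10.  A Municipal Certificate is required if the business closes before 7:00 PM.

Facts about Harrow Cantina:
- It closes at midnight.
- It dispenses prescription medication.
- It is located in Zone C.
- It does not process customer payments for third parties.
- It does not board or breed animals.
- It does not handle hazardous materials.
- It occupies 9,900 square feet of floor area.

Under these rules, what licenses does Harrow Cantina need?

Sec. 8-1. floor area 9,900 square feet > 9,100 square feet; dispenses prescription medication; is located in Zone C → General Business Certificate not required.
Sec. 8-2. closes midnight, at/before 1:00 AM → Operating Permit not required.
Sec. 8-3. dispenses prescription medication; floor area 9,900 square feet ≥ 3,700 square feet; does not board or breed animals → Compliance Permit not required.
Sec. 8-4. closes midnight, at/before 2:00 AM → Compliance License not required.
Sec. 8-5. does not process customer payments for third parties → Money Transmitter License not required.
Sec. 8-6. floor area 9,900 square feet > 6,300 square feet; does not handle hazardous materials → Standard License not required.
Sec. 8-7. is located in Zone C; does not handle hazardous materials → Operating Certificate not required.
Sec. 8-8. does not handle hazardous materials; is located in Zone C → Regulatory Registration not required.
Sec. 8-9. closes midnight, after 9:00 PM → Daytime License not required.
Sec. 8-10. closes midnight, after 7:00 PM → Municipal Certificate not required.

None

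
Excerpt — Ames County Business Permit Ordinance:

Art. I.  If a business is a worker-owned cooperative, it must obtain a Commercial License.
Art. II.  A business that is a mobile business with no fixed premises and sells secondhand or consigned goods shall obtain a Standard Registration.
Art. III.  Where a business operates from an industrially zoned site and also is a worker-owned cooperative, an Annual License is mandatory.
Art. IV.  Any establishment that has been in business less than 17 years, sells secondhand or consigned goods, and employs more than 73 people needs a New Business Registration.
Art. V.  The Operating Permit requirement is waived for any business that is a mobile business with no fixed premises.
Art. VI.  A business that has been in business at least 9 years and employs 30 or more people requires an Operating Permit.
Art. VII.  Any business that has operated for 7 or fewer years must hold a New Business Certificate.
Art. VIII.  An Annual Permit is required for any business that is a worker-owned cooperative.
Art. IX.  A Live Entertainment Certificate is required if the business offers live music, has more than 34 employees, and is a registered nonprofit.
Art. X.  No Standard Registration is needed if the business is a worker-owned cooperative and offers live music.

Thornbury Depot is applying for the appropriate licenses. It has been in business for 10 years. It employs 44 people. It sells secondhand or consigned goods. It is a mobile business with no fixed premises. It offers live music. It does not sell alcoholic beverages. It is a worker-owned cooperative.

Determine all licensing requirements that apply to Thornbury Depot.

Art. I. is a worker-owned cooperative → Commercial License required.
Art. II. is a mobile business with no fixed premises; sells secondhand or consigned goods → Standard Registration required.
Art. III. is a mobile business with no fixed premises (not: operates from an industrially zoned site); is a worker-owned cooperative → Annual License not required.
Art. IV. years in business 10 < 17; sells secondhand or consigned goods; employees 44 ≤ 73 → New Business Registration not required.
Art. V. is a mobile business with no fixed premises → exempt from Operating Permit.
Art. VI. years in business 10 ≥ 9; employees 44 ≥ 30 → Operating Permit required.
Art. VII. years in business 10 > 7 → New Business Certificate not required.
Art. VIII. is a worker-owned cooperative → Annual Permit required.
Art. IX. offers live music; employees 44 > 34; is a worker-owned cooperative (not: is a registered nonprofit) → Live Entertainment Certificate not required.
Art. X. is a worker-owned cooperative; offers live music → exempt from Standard Registration.

Annual Permit, Commercial License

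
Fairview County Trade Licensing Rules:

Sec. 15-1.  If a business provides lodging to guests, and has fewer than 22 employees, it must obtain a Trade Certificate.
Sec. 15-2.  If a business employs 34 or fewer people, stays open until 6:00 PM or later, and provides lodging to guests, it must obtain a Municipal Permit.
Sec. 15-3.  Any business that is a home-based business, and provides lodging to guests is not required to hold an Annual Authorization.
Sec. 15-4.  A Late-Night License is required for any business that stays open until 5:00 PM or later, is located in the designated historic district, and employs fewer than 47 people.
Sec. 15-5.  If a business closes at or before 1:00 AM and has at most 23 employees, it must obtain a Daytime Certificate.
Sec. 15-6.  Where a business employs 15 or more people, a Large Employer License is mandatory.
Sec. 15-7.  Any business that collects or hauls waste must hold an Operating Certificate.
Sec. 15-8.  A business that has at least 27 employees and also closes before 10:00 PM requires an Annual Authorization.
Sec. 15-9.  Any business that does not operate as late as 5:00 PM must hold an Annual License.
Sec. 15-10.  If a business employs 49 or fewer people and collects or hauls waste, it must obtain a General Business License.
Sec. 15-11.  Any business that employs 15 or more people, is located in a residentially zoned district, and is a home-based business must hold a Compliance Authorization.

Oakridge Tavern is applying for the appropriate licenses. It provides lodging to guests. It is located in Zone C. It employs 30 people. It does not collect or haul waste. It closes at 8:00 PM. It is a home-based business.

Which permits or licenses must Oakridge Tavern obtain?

Large Employer License, Municipal Permit

Sec. 15-1. provides lodging to guests; employees 30 ≥ 22 → Trade Certificate not required.
Sec. 15-2. employees 30 ≤ 34; closes 8:00 PM, after 6:00 PM; provides lodging to guests → Municipal Permit required.
Sec. 15-3. is a home-based business; provides lodging to guests → exempt from Annual Authorization.
Sec. 15-4. closes 8:00 PM, after 5:00 PM; is located in Zone C (not: is located in the designated historic district); employees 30 < 47 → Late-Night License not required.
Sec. 15-5. closes 8:00 PM, at/before 1:00 AM; employees 30 > 23 → Daytime Certificate not required.
Sec. 15-6. employees 30 ≥ 15 → Large Employer License required.
Sec. 15-7. does not collect or haul waste → Operating Certificate not required.
Sec. 15-8. employees 30 ≥ 27; closes 8:00 PM, at/before 10:00 PM → Annual Authorization required.
Sec. 15-9. closes 8:00 PM, after 5:00 PM → Annual License not required.
Sec. 15-10. employees 30 ≤ 49; does not collect or haul waste → General Business License not required.
Sec. 15-11. employees 30 ≥ 15; is located in Zone C (not: is located in a residentially zoned district); is a home-based business → Compliance Authorization not required.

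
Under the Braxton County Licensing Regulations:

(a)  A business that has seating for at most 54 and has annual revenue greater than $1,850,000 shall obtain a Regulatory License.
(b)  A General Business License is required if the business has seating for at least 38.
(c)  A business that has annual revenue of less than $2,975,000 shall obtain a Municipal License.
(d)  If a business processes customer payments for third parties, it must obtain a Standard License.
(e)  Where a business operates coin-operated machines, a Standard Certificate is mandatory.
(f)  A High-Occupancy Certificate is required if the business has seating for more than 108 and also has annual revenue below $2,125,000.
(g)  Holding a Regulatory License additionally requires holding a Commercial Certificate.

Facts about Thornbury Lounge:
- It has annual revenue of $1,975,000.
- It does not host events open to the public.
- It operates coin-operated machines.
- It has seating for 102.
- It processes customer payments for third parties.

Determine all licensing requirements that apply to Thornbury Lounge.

(a) seating 102 > 54; revenue $1,975,000 > $1,850,000 → Regulatory License not required.
(b) seating 102 ≥ 38 → General Business License required.
(c) revenue $1,975,000 < $2,975,000 → Municipal License required.
(d) processes customer payments for third parties → Standard License required.
(e) operates coin-operated machines → Standard Certificate required.
(f) seating 102 ≤ 108; revenue $1,975,000 < $2,125,000 → High-Occupancy Certificate not required.
(g) Regulatory License is not required → no effect.

General Business License, Municipal License, Standard Certificate, Standard License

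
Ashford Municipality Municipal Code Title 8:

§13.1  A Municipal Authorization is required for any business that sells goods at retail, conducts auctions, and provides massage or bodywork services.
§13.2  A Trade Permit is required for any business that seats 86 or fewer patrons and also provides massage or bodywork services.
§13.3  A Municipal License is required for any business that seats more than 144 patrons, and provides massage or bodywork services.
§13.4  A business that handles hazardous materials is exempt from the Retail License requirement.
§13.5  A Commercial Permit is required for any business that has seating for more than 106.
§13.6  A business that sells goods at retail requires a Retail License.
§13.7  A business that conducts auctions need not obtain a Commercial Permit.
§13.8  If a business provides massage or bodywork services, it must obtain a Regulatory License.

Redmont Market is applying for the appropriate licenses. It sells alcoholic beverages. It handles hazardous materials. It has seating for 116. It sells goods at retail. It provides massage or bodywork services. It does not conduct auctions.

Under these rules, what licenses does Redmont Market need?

§13.1 sells goods at retail; does not conduct auctions; provides massage or bodywork services → Municipal Authorization not required.
§13.2 seating 116 > 86; provides massage or bodywork services → Trade Permit not required.
§13.3 seating 116 ≤ 144; provides massage or bodywork services → Municipal License not required.
§13.4 handles hazardous materials → exempt from Retail License.
§13.5 seating 116 > 106 → Commercial Permit required.
§13.6 sells goods at retail → Retail License required.
§13.7 does not conduct auctions → Commercial Permit exemption does not apply.
§13.8 provides massage or bodywork services → Regulatory License required.

Commercial Permit, Regulatory License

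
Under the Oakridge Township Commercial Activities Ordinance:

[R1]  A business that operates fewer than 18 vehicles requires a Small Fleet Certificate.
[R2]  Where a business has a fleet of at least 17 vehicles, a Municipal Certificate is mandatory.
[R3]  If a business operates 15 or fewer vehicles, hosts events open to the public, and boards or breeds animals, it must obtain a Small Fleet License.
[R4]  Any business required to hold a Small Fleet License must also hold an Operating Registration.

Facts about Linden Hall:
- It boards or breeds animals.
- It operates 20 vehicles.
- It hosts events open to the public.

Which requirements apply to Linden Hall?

[R1] vehicles 20 ≥ 18 → Small Fleet Certificate not required.
[R2] vehicles 20 ≥ 17 → Municipal Certificate required.
[R3] vehicles 20 > 15; hosts events open to the public; boards or breeds animals → Small Fleet License not required.
[R4] Small Fleet License is not required → no effect.

Municipal Certificate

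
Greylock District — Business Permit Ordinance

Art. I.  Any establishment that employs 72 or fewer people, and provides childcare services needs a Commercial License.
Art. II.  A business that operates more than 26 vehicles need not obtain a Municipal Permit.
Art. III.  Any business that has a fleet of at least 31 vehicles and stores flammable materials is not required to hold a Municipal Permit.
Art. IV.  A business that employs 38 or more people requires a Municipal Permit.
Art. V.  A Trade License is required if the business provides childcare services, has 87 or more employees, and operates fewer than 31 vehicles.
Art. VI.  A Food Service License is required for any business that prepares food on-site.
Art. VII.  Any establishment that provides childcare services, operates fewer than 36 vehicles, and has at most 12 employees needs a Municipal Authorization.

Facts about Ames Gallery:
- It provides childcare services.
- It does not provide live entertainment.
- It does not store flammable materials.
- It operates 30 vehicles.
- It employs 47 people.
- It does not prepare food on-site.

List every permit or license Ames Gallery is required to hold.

Commercial License

Art. I. employees 47 ≤ 72; provides childcare services → Commercial License required.
Art. II. vehicles 30 > 26 → exempt from Municipal Permit.
Art. III. vehicles 30 < 31; does not store flammable materials → Municipal Permit exemption does not apply.
Art. IV. employees 47 ≥ 38 → Municipal Permit required.
Art. V. provides childcare services; employees 47 < 87; vehicles 30 < 31 → Trade License not required.
Art. VI. does not prepare food on-site → Food Service License not required.
Art. VII. provides childcare services; vehicles 30 < 36; employees 47 > 12 → Municipal Authorization not required.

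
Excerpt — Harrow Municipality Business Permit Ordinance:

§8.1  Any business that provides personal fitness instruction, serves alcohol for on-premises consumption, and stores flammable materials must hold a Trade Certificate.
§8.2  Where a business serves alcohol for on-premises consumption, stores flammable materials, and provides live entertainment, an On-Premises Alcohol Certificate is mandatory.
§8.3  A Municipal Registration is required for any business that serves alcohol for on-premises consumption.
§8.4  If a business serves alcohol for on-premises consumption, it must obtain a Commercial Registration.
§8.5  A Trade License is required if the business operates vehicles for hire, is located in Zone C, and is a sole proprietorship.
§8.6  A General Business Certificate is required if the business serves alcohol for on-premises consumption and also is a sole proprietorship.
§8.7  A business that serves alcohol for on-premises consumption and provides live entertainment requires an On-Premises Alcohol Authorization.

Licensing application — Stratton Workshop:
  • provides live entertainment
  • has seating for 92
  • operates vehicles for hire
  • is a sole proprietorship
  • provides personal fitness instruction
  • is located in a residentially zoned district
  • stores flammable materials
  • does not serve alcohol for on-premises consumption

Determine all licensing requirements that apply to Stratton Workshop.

§8.1 provides personal fitness instruction; does not serve alcohol for on-premises consumption; stores flammable materials → Trade Certificate not required.
§8.2 does not serve alcohol for on-premises consumption; stores flammable materials; provides live entertainment → On-Premises Alcohol Certificate not required.
§8.3 does not serve alcohol for on-premises consumption → Municipal Registration not required.
§8.4 does not serve alcohol for on-premises consumption → Commercial Registration not required.
§8.5 operates vehicles for hire; is located in a residentially zoned district (not: is located in Zone C); is a sole proprietorship → Trade License not required.
§8.6 does not serve alcohol for on-premises consumption; is a sole proprietorship → General Business Certificate not required.
§8.7 does not serve alcohol for on-premises consumption; provides live entertainment → On-Premises Alcohol Authorization not required.

None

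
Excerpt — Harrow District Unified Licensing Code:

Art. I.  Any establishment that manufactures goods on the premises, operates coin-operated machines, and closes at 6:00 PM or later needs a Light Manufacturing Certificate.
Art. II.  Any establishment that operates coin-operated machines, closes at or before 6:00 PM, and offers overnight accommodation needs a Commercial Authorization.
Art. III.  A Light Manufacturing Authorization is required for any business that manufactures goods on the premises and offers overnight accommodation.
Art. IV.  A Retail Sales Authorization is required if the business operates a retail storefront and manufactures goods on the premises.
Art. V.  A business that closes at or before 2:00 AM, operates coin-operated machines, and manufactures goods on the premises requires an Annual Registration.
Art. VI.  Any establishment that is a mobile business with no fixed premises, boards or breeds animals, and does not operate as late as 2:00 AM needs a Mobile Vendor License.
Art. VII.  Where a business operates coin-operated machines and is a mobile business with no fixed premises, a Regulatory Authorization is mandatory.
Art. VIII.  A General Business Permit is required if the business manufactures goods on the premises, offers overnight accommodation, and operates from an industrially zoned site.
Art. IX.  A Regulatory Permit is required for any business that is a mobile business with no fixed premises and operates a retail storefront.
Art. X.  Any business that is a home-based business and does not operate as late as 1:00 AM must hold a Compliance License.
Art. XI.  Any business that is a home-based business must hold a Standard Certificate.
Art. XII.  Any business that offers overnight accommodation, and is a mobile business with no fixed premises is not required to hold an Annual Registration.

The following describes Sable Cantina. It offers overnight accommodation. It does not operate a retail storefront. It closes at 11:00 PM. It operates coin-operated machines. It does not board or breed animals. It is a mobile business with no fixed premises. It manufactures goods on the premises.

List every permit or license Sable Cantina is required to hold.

Art. I. manufactures goods on the premises; operates coin-operated machines; closes 11:00 PM, after 6:00 PM → Light Manufacturing Certificate required.
Art. II. operates coin-operated machines; closes 11:00 PM, after 6:00 PM; offers overnight accommodation → Commercial Authorization not required.
Art. III. manufactures goods on the premises; offers overnight accommodation → Light Manufacturing Authorization required.
Art. IV. does not operate a retail storefront; manufactures goods on the premises → Retail Sales Authorization not required.
Art. V. closes 11:00 PM, at/before 2:00 AM; operates coin-operated machines; manufactures goods on the premises → Annual Registration required.
Art. VI. is a mobile business with no fixed premises; does not board or breed animals; closes 11:00 PM, at/before 2:00 AM → Mobile Vendor License not required.
Art. VII. operates coin-operated machines; is a mobile business with no fixed premises → Regulatory Authorization required.
Art. VIII. manufactures goods on the premises; offers overnight accommodation; is a mobile business with no fixed premises (not: operates from an industrially zoned site) → General Business Permit not required.
Art. IX. is a mobile business with no fixed premises; does not operate a retail storefront → Regulatory Permit not required.
Art. X. is a mobile business with no fixed premises (not: is a home-based business); closes 11:00 PM, at/before 1:00 AM → Compliance License not required.
Art. XI. is a mobile business with no fixed premises (not: is a home-based business) → Standard Certificate not required.
Art. XII. offers overnight accommodation; is a mobile business with no fixed premises → exempt from Annual Registration.

Light Manufacturing Authorization, Light Manufacturing Certificate, Regulatory Authorization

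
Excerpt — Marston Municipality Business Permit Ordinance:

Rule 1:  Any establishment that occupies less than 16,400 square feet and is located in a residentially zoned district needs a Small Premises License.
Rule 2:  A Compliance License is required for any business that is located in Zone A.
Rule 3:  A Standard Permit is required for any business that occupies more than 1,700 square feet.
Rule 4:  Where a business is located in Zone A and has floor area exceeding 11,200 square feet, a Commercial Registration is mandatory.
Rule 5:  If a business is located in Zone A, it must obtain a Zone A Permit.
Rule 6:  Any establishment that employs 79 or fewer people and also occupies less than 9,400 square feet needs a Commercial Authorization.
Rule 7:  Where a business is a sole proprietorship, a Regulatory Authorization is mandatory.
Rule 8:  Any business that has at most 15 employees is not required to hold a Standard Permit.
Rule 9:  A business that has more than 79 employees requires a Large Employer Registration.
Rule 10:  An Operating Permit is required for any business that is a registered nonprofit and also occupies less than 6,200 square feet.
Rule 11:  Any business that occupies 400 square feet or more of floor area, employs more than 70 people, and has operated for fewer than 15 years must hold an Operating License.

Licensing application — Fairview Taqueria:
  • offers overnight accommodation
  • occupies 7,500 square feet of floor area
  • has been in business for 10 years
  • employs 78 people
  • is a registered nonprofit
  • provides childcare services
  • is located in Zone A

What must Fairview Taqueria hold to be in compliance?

Commercial Authorization, Compliance License, Operating License, Standard Permit, Zone A Permit

Rule 1: floor area 7,500 square feet < 16,400 square feet; is located in Zone A (not: is located in a residentially zoned district) → Small Premises License not required.
Rule 2: is located in Zone A → Compliance License required.
Rule 3: floor area 7,500 square feet > 1,700 square feet → Standard Permit required.
Rule 4: is located in Zone A; floor area 7,500 square feet ≤ 11,200 square feet → Commercial Registration not required.
Rule 5: is located in Zone A → Zone A Permit required.
Rule 6: employees 78 ≤ 79; floor area 7,500 square feet < 9,400 square feet → Commercial Authorization required.
Rule 7: is a registered nonprofit (not: is a sole proprietorship) → Regulatory Authorization not required.
Rule 8: employees 78 > 15 → Standard Permit exemption does not apply.
Rule 9: employees 78 ≤ 79 → Large Employer Registration not required.
Rule 10: is a registered nonprofit; floor area 7,500 square feet ≥ 6,200 square feet → Operating Permit not required.
Rule 11: floor area 7,500 square feet ≥ 400 square feet; employees 78 > 70; years in business 10 < 15 → Operating License required.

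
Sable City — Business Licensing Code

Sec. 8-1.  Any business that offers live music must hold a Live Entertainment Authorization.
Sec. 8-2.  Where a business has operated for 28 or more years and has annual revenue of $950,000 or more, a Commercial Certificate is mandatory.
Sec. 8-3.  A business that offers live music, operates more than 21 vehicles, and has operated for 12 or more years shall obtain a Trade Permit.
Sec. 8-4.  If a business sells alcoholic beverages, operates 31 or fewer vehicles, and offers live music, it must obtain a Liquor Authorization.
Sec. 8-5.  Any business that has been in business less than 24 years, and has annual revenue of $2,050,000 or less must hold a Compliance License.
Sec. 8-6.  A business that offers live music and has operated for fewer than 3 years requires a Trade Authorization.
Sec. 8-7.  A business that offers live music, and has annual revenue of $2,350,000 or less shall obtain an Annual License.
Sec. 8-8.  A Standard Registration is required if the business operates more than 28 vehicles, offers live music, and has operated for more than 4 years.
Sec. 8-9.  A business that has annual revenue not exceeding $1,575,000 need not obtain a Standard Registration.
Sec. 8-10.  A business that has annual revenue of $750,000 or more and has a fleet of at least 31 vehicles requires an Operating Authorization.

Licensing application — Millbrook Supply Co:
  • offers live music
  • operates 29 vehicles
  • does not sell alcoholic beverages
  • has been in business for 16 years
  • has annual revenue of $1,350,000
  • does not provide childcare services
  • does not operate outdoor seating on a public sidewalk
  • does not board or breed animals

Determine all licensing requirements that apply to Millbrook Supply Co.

Annual License, Compliance License, Live Entertainment Authorization, Trade Permit

Sec. 8-1. offers live music → Live Entertainment Authorization required.
Sec. 8-2. years in business 16 < 28; revenue $1,350,000 ≥ $950,000 → Commercial Certificate not required.
Sec. 8-3. offers live music; vehicles 29 > 21; years in business 16 ≥ 12 → Trade Permit required.
Sec. 8-4. does not sell alcoholic beverages; vehicles 29 ≤ 31; offers live music → Liquor Authorization not required.
Sec. 8-5. years in business 16 < 24; revenue $1,350,000 ≤ $2,050,000 → Compliance License required.
Sec. 8-6. offers live music; years in business 16 ≥ 3 → Trade Authorization not required.
Sec. 8-7. offers live music; revenue $1,350,000 ≤ $2,350,000 → Annual License required.
Sec. 8-8. vehicles 29 > 28; offers live music; years in business 16 > 4 → Standard Registration required.
Sec. 8-9. revenue $1,350,000 ≤ $1,575,000 → exempt from Standard Registration.
Sec. 8-10. revenue $1,350,000 ≥ $750,000; vehicles 29 < 31 → Operating Authorization not required.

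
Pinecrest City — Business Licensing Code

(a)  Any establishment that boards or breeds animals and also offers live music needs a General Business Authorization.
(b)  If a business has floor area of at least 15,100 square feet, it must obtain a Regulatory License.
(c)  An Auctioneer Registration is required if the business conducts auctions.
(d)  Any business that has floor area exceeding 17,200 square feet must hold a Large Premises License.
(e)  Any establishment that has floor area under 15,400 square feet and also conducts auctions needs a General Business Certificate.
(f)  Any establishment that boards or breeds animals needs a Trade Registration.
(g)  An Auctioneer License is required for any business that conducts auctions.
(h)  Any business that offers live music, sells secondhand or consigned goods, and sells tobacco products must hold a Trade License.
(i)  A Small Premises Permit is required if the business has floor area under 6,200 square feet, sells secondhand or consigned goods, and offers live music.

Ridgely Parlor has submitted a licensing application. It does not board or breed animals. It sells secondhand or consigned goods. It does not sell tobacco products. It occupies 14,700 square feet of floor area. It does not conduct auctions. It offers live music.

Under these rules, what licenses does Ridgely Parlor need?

None

(a) does not board or breed animals; offers live music → General Business Authorization not required.
(b) floor area 14,700 square feet < 15,100 square feet → Regulatory License not required.
(c) does not conduct auctions → Auctioneer Registration not required.
(d) floor area 14,700 square feet ≤ 17,200 square feet → Large Premises License not required.
(e) floor area 14,700 square feet < 15,400 square feet; does not conduct auctions → General Business Certificate not required.
(f) does not board or breed animals → Trade Registration not required.
(g) does not conduct auctions → Auctioneer License not required.
(h) offers live music; sells secondhand or consigned goods; does not sell tobacco products → Trade License not required.
(i) floor area 14,700 square feet ≥ 6,200 square feet; sells secondhand or consigned goods; offers live music → Small Premises Permit not required.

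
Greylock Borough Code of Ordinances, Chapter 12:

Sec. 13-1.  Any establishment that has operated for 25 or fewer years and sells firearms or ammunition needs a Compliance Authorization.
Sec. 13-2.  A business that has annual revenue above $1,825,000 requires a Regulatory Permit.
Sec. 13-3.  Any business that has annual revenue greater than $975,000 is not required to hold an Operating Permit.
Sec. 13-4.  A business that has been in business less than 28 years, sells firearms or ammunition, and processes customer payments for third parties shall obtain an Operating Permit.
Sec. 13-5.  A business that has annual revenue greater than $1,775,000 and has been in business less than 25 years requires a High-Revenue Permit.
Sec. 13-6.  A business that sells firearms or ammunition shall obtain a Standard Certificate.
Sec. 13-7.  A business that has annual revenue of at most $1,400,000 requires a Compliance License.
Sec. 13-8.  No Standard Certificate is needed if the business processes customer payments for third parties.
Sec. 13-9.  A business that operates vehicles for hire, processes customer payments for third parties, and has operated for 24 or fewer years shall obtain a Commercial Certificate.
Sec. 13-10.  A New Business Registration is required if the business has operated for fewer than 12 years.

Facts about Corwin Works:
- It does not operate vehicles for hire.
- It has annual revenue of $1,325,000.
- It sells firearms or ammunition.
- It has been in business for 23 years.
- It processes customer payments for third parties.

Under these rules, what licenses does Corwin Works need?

Sec. 13-1. years in business 23 ≤ 25; sells firearms or ammunition → Compliance Authorization required.
Sec. 13-2. revenue $1,325,000 ≤ $1,825,000 → Regulatory Permit not required.
Sec. 13-3. revenue $1,325,000 > $975,000 → exempt from Operating Permit.
Sec. 13-4. years in business 23 < 28; sells firearms or ammunition; processes customer payments for third parties → Operating Permit required.
Sec. 13-5. revenue $1,325,000 ≤ $1,775,000; years in business 23 < 25 → High-Revenue Permit not required.
Sec. 13-6. sells firearms or ammunition → Standard Certificate required.
Sec. 13-7. revenue $1,325,000 ≤ $1,400,000 → Compliance License required.
Sec. 13-8. processes customer payments for third parties → exempt from Standard Certificate.
Sec. 13-9. does not operate vehicles for hire; processes customer payments for third parties; years in business 23 ≤ 24 → Commercial Certificate not required.
Sec. 13-10. years in business 23 ≥ 12 → New Business Registration not required.

Compliance Authorization, Compliance License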